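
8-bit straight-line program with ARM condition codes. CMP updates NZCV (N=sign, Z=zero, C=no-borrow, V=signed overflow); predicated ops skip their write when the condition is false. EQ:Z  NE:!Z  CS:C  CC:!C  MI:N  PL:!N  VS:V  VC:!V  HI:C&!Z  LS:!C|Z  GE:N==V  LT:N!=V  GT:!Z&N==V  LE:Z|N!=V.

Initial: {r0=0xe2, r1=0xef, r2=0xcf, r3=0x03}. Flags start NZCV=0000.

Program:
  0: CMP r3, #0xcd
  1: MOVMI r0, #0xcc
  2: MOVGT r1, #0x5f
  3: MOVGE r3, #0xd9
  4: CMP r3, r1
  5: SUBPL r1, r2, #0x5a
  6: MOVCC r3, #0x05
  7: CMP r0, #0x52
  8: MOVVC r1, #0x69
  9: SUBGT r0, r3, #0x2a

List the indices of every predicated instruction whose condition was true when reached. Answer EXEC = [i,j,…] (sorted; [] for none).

EXEC = [2,3,5,8]

0: ✓ CMP  NZCV=0000
1: · MOVMI
2: ✓ MOVGT  r1←0x5f
3: ✓ MOVGE  r3←0xd9
4: ✓ CMP  NZCV=0011
5: ✓ SUBPL  r1←0x75
6: · MOVCC
7: ✓ CMP  NZCV=1010
8: ✓ MOVVC  r1←0x69
9: · SUBGT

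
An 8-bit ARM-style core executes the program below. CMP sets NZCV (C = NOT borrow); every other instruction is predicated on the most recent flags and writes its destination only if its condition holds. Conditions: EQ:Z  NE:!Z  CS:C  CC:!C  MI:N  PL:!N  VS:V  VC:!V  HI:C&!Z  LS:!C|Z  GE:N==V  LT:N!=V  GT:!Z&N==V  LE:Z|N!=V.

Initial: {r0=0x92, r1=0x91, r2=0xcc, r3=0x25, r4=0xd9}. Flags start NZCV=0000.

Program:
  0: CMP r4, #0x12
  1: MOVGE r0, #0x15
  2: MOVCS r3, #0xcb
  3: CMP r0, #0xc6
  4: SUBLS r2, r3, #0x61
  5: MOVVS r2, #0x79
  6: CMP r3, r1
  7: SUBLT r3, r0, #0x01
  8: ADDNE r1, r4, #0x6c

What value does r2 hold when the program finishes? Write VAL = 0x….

0: ✓ CMP  NZCV=1010
1: · MOVGE
2: ✓ MOVCS  r3←0xcb
3: ✓ CMP  NZCV=1000
4: ✓ SUBLS  r2←0x6a
5: · MOVVS
6: ✓ CMP  NZCV=0010
7: · SUBLT
8: ✓ ADDNE  r1←0x45

VAL = 0x6a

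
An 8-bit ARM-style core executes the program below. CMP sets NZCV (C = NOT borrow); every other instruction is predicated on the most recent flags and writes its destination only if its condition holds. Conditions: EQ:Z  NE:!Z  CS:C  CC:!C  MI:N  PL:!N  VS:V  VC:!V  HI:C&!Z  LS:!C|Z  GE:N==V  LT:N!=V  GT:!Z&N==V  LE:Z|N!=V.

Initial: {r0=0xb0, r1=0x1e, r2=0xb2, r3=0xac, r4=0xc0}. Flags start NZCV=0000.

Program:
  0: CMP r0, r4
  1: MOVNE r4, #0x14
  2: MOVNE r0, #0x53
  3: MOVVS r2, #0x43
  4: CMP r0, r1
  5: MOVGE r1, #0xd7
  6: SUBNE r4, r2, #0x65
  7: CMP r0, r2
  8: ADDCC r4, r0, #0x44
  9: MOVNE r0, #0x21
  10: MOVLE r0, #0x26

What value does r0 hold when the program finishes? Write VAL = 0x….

VAL = 0x21

0: ✓ CMP  NZCV=1000
1: ✓ MOVNE  r4←0x14
2: ✓ MOVNE  r0←0x53
3: · MOVVS
4: ✓ CMP  NZCV=0010
5: ✓ MOVGE  r1←0xd7
6: ✓ SUBNE  r4←0x4d
7: ✓ CMP  NZCV=1001
8: ✓ ADDCC  r4←0x97
9: ✓ MOVNE  r0←0x21
10: · MOVLE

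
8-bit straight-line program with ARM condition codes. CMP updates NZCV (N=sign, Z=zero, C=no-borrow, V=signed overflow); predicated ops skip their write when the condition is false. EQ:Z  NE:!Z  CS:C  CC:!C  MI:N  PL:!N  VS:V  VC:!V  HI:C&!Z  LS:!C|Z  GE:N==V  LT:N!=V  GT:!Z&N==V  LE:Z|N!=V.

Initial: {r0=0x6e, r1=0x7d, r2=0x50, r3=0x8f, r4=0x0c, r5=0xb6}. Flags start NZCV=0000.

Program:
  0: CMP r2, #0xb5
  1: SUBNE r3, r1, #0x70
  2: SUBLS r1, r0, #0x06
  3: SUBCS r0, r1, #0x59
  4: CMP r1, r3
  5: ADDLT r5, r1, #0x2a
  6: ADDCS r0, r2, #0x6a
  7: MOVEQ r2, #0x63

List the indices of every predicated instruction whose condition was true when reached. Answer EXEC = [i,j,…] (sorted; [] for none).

[0] flags=1001 → (cmp)
[1] flags=1001 NE?T → r3=0x0d
[2] flags=1001 LS?T → r1=0x68
[3] flags=1001 CS?F → skip
[4] flags=0010 → (cmp)
[5] flags=0010 LT?F → skip
[6] flags=0010 CS?T → r0=0xba
[7] flags=0010 EQ?F → skip

EXEC = [1,2,6]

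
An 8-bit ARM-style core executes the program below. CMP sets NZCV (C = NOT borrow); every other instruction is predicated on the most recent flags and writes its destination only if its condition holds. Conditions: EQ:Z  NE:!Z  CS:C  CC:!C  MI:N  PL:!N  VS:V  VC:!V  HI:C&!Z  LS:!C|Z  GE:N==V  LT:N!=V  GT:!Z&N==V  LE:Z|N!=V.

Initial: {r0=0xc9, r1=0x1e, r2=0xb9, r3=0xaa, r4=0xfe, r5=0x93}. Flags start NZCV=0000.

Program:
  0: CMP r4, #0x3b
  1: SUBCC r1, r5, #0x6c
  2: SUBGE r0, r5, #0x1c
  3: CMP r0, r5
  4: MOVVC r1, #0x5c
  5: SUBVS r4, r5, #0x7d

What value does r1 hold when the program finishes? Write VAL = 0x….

VAL = 0x5c

[0] flags=1010 → (cmp)
[1] flags=1010 CC?F → skip
[2] flags=1010 GE?F → skip
[3] flags=0010 → (cmp)
[4] flags=0010 VC?T → r1=0x5c
[5] flags=0010 VS?F → skip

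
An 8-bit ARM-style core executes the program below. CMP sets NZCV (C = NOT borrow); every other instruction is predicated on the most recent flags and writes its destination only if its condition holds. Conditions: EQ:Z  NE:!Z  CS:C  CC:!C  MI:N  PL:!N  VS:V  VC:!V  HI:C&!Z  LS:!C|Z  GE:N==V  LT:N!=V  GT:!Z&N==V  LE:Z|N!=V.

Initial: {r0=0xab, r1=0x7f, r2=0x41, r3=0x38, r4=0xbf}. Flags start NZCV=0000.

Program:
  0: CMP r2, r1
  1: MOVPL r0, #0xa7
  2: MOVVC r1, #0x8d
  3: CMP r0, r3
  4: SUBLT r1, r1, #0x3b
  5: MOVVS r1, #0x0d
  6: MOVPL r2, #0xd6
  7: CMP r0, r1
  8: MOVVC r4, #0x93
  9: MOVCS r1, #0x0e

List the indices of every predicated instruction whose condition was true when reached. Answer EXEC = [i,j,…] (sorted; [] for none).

0: ✓ CMP  NZCV=1000
1: · MOVPL
2: ✓ MOVVC  r1←0x8d
3: ✓ CMP  NZCV=0011
4: ✓ SUBLT  r1←0x52
5: ✓ MOVVS  r1←0x0d
6: ✓ MOVPL  r2←0xd6
7: ✓ CMP  NZCV=1010
8: ✓ MOVVC  r4←0x93
9: ✓ MOVCS  r1←0x0e

EXEC = [2,4,5,6,8,9]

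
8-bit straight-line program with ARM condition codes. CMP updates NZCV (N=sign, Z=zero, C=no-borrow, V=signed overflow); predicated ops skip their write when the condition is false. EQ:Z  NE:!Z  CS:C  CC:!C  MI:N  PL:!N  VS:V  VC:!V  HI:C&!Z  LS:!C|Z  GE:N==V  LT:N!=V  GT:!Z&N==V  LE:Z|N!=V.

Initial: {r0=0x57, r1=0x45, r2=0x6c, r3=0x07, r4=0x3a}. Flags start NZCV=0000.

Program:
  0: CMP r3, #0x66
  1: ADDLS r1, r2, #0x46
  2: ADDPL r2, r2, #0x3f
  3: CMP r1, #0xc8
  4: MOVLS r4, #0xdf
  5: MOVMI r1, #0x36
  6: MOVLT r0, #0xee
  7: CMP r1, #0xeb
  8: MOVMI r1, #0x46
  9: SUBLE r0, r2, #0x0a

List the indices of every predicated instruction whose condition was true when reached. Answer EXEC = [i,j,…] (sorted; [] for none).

0: ✓ CMP  NZCV=1000
1: ✓ ADDLS  r1←0xb2
2: · ADDPL
3: ✓ CMP  NZCV=1000
4: ✓ MOVLS  r4←0xdf
5: ✓ MOVMI  r1←0x36
6: ✓ MOVLT  r0←0xee
7: ✓ CMP  NZCV=0000
8: · MOVMI
9: · SUBLE

EXEC = [1,4,5,6]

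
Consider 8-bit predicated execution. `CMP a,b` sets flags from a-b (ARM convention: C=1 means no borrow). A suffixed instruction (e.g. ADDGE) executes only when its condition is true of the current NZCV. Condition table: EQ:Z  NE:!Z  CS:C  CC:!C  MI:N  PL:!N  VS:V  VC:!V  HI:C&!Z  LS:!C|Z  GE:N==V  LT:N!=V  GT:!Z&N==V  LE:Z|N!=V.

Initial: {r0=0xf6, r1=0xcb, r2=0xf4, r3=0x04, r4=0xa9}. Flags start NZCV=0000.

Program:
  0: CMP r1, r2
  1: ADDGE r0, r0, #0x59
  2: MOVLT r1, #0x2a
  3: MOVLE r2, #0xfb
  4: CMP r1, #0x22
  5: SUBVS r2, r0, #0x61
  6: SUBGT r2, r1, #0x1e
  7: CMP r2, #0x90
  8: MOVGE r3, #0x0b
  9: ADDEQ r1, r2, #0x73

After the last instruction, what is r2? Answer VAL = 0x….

0: ✓ CMP  NZCV=1000
1: · ADDGE
2: ✓ MOVLT  r1←0x2a
3: ✓ MOVLE  r2←0xfb
4: ✓ CMP  NZCV=0010
5: · SUBVS
6: ✓ SUBGT  r2←0x0c
7: ✓ CMP  NZCV=0000
8: ✓ MOVGE  r3←0x0b
9: · ADDEQ

VAL = 0x0c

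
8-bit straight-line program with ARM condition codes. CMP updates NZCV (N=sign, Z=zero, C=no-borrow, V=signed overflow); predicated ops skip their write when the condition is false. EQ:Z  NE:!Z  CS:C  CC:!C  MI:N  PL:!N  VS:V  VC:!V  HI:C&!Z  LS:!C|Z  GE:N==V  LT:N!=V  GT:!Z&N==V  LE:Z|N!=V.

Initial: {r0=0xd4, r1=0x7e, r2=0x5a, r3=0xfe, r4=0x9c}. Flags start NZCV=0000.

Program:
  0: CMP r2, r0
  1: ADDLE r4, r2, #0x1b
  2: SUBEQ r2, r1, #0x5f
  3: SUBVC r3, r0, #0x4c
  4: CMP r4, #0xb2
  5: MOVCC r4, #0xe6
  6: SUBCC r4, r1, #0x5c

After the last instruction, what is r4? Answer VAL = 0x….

0: ✓ CMP  NZCV=1001
1: · ADDLE
2: · SUBEQ
3: · SUBVC
4: ✓ CMP  NZCV=1000
5: ✓ MOVCC  r4←0xe6
6: ✓ SUBCC  r4←0x22

VAL = 0x22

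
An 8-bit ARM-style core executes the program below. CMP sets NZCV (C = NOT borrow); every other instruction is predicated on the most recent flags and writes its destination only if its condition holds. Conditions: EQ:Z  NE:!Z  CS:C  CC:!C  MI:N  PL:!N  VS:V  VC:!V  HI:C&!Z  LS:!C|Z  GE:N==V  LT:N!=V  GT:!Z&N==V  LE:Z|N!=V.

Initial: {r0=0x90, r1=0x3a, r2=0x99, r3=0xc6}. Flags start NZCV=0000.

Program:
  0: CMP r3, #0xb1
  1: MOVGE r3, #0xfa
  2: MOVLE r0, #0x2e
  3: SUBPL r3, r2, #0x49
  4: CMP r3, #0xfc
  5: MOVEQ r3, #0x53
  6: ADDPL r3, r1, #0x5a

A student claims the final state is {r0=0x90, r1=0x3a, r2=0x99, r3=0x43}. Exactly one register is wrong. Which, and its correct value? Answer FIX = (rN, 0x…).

0: ✓ CMP  NZCV=0010
1: ✓ MOVGE  r3←0xfa
2: · MOVLE
3: ✓ SUBPL  r3←0x50
4: ✓ CMP  NZCV=0000
5: · MOVEQ
6: ✓ ADDPL  r3←0x94

FIX = (r3, 0x94)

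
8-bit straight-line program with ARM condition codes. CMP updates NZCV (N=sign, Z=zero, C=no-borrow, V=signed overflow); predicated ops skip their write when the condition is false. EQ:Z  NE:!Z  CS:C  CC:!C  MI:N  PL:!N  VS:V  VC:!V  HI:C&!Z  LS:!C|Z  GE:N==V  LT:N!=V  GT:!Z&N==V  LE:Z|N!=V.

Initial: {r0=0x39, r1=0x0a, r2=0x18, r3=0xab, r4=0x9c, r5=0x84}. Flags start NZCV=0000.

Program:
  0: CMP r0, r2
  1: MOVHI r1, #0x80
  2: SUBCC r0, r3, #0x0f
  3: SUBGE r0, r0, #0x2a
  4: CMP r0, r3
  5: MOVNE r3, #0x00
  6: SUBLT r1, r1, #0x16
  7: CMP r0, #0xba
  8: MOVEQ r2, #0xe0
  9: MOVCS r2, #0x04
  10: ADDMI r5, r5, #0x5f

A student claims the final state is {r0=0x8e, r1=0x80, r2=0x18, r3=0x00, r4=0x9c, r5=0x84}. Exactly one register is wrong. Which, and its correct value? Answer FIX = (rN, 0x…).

0: ✓ CMP  NZCV=0010
1: ✓ MOVHI  r1←0x80
2: · SUBCC
3: ✓ SUBGE  r0←0x0f
4: ✓ CMP  NZCV=0000
5: ✓ MOVNE  r3←0x00
6: · SUBLT
7: ✓ CMP  NZCV=0000
8: · MOVEQ
9: · MOVCS
10: · ADDMI

FIX = (r0, 0x0f)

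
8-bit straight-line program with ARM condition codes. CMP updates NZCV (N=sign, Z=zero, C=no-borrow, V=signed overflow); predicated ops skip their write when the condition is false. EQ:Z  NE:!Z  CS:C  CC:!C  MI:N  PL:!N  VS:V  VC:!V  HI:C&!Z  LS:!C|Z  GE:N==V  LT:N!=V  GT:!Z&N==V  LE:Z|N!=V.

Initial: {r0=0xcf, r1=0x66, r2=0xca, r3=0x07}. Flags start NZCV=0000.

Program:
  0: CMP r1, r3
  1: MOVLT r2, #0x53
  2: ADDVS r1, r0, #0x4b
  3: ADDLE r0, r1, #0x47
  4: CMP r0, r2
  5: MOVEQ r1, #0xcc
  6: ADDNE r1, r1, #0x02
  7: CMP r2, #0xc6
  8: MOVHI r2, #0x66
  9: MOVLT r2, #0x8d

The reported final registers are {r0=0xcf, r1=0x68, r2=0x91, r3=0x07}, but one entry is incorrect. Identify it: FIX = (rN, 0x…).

FIX = (r2, 0x66)

0: ✓ CMP  NZCV=0010
1: · MOVLT
2: · ADDVS
3: · ADDLE
4: ✓ CMP  NZCV=0010
5: · MOVEQ
6: ✓ ADDNE  r1←0x68
7: ✓ CMP  NZCV=0010
8: ✓ MOVHI  r2←0x66
9: · MOVLT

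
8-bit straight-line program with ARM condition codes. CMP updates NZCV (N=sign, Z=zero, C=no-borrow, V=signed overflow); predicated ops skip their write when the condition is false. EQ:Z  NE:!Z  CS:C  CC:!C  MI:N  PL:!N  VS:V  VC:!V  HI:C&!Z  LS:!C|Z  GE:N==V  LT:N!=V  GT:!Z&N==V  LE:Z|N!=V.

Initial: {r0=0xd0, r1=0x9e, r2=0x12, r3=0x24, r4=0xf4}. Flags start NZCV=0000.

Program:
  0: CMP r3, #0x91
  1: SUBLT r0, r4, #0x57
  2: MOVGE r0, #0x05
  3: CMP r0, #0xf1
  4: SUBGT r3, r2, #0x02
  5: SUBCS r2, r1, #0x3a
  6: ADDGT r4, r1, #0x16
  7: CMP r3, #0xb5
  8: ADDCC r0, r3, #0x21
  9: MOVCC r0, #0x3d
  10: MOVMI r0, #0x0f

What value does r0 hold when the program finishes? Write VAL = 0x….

VAL = 0x3d

[0] flags=1001 → (cmp)
[1] flags=1001 LT?F → skip
[2] flags=1001 GE?T → r0=0x05
[3] flags=0000 → (cmp)
[4] flags=0000 GT?T → r3=0x10
[5] flags=0000 CS?F → skip
[6] flags=0000 GT?T → r4=0xb4
[7] flags=0000 → (cmp)
[8] flags=0000 CC?T → r0=0x31
[9] flags=0000 CC?T → r0=0x3d
[10] flags=0000 MI?F → skip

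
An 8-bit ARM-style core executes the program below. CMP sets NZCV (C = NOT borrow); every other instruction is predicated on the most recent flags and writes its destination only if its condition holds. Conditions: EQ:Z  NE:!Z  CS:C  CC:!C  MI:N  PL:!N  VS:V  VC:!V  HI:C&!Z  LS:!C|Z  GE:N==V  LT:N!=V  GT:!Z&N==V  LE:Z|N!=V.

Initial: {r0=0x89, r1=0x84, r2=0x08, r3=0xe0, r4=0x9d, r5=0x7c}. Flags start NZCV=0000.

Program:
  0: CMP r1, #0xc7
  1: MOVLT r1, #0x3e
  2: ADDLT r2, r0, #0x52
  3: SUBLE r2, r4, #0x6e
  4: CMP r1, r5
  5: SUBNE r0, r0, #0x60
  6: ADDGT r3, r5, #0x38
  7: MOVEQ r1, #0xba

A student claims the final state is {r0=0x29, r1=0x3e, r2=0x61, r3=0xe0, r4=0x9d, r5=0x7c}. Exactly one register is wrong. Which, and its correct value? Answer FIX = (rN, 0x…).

0: ✓ CMP  NZCV=1000
1: ✓ MOVLT  r1←0x3e
2: ✓ ADDLT  r2←0xdb
3: ✓ SUBLE  r2←0x2f
4: ✓ CMP  NZCV=1000
5: ✓ SUBNE  r0←0x29
6: · ADDGT
7: · MOVEQ

FIX = (r2, 0x2f)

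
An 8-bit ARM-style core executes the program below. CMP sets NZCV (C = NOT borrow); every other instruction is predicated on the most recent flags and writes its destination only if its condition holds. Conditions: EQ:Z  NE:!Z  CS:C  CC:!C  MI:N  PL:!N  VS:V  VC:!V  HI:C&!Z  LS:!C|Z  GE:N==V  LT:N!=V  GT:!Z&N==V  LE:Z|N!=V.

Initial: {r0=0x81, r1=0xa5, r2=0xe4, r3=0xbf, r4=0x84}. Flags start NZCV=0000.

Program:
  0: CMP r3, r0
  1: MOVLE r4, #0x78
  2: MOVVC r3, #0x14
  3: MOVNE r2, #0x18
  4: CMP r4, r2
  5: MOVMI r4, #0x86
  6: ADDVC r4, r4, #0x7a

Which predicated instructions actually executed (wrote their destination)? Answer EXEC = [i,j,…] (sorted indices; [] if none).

0: ✓ CMP  NZCV=0010
1: · MOVLE
2: ✓ MOVVC  r3←0x14
3: ✓ MOVNE  r2←0x18
4: ✓ CMP  NZCV=0011
5: · MOVMI
6: · ADDVC

EXEC = [2,3]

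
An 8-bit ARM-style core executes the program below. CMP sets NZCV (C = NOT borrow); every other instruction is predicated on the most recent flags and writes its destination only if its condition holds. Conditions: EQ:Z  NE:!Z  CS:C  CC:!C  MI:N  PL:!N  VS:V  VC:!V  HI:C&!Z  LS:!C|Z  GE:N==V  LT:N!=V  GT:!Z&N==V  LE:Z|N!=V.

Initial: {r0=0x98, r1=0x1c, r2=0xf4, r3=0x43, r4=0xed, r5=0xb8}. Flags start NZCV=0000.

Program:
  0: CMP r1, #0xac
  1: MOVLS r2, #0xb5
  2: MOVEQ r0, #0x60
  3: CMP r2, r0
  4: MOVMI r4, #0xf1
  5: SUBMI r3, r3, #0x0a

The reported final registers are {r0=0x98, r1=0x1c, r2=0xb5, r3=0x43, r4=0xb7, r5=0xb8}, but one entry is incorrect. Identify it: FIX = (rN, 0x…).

0: ✓ CMP  NZCV=0000
1: ✓ MOVLS  r2←0xb5
2: · MOVEQ
3: ✓ CMP  NZCV=0010
4: · MOVMI
5: · SUBMI

FIX = (r4, 0xed)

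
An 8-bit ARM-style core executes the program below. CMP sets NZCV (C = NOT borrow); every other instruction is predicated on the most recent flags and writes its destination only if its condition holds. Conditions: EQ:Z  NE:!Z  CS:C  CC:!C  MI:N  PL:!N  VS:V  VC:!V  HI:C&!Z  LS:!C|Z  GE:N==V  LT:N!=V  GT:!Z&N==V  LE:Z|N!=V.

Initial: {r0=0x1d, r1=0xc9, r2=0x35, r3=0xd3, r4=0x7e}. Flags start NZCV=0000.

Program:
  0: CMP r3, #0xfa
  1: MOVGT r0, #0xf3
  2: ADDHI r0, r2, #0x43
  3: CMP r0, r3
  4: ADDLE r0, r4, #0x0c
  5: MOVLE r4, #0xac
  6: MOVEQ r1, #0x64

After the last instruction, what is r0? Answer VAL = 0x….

VAL = 0x1d

[0] flags=1000 → (cmp)
[1] flags=1000 GT?F → skip
[2] flags=1000 HI?F → skip
[3] flags=0000 → (cmp)
[4] flags=0000 LE?F → skip
[5] flags=0000 LE?F → skip
[6] flags=0000 EQ?F → skip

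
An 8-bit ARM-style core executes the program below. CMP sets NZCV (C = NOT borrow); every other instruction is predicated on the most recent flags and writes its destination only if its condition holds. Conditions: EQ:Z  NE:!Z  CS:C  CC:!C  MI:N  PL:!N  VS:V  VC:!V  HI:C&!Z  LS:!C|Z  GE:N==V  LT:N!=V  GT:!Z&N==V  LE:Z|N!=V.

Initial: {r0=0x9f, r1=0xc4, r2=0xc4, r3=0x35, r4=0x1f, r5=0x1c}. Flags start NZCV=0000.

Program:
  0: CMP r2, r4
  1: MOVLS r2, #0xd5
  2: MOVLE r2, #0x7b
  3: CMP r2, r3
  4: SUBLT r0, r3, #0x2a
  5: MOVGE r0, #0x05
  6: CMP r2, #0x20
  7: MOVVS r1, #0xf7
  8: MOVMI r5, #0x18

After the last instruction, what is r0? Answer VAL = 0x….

[0] flags=1010 → (cmp)
[1] flags=1010 LS?F → skip
[2] flags=1010 LE?T → r2=0x7b
[3] flags=0010 → (cmp)
[4] flags=0010 LT?F → skip
[5] flags=0010 GE?T → r0=0x05
[6] flags=0010 → (cmp)
[7] flags=0010 VS?F → skip
[8] flags=0010 MI?F → skip

VAL = 0x05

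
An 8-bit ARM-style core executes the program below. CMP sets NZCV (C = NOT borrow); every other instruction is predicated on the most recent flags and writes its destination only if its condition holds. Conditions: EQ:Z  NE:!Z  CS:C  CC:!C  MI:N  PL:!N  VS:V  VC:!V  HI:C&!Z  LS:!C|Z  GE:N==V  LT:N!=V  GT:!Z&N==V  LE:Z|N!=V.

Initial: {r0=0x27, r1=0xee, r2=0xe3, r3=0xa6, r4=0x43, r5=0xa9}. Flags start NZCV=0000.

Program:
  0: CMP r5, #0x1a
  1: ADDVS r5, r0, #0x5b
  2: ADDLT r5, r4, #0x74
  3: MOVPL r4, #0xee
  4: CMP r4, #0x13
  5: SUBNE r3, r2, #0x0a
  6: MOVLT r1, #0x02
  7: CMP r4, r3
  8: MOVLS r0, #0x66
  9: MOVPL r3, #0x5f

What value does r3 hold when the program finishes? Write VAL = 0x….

VAL = 0x5f

[0] flags=1010 → (cmp)
[1] flags=1010 VS?F → skip
[2] flags=1010 LT?T → r5=0xb7
[3] flags=1010 PL?F → skip
[4] flags=0010 → (cmp)
[5] flags=0010 NE?T → r3=0xd9
[6] flags=0010 LT?F → skip
[7] flags=0000 → (cmp)
[8] flags=0000 LS?T → r0=0x66
[9] flags=0000 PL?T → r3=0x5f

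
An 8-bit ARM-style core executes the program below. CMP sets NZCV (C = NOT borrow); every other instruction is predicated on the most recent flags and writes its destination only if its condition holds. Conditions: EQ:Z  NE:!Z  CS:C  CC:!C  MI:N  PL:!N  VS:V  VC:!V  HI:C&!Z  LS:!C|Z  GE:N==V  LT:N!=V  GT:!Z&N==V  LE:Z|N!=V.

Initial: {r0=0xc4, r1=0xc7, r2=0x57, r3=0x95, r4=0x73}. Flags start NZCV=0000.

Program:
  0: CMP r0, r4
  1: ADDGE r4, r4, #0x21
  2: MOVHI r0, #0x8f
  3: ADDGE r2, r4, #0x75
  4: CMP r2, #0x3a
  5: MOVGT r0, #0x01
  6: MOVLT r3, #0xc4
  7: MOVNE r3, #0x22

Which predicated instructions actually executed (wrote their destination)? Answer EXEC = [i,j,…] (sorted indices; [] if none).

[0] flags=0011 → (cmp)
[1] flags=0011 GE?F → skip
[2] flags=0011 HI?T → r0=0x8f
[3] flags=0011 GE?F → skip
[4] flags=0010 → (cmp)
[5] flags=0010 GT?T → r0=0x01
[6] flags=0010 LT?F → skip
[7] flags=0010 NE?T → r3=0x22

EXEC = [2,5,7]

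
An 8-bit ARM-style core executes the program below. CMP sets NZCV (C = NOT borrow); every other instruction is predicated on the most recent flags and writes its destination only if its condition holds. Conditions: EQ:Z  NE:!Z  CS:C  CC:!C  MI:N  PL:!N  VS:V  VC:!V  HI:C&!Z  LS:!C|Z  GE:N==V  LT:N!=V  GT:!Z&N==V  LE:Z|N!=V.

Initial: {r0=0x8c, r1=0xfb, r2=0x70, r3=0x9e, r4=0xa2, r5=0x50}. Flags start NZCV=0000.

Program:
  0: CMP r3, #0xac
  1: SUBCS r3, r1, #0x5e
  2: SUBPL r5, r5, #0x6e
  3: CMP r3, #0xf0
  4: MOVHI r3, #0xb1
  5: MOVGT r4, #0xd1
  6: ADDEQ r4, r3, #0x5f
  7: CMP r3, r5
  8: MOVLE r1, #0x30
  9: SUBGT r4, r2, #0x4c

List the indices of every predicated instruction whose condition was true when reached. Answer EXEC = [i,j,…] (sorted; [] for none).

EXEC = [8]

[0] flags=1000 → (cmp)
[1] flags=1000 CS?F → skip
[2] flags=1000 PL?F → skip
[3] flags=1000 → (cmp)
[4] flags=1000 HI?F → skip
[5] flags=1000 GT?F → skip
[6] flags=1000 EQ?F → skip
[7] flags=0011 → (cmp)
[8] flags=0011 LE?T → r1=0x30
[9] flags=0011 GT?F → skip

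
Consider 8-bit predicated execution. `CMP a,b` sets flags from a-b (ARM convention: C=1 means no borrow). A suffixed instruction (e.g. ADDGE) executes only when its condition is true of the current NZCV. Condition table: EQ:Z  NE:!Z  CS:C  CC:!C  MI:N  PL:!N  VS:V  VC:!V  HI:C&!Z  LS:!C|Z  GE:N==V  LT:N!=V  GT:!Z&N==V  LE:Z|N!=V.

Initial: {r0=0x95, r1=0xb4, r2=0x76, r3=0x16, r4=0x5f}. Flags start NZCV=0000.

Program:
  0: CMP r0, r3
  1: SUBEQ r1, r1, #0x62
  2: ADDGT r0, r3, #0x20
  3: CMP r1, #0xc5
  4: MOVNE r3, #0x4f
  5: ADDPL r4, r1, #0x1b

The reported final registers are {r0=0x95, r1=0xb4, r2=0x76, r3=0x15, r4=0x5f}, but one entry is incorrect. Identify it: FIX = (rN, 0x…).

0: ✓ CMP  NZCV=0011
1: · SUBEQ
2: · ADDGT
3: ✓ CMP  NZCV=1000
4: ✓ MOVNE  r3←0x4f
5: · ADDPL

FIX = (r3, 0x4f)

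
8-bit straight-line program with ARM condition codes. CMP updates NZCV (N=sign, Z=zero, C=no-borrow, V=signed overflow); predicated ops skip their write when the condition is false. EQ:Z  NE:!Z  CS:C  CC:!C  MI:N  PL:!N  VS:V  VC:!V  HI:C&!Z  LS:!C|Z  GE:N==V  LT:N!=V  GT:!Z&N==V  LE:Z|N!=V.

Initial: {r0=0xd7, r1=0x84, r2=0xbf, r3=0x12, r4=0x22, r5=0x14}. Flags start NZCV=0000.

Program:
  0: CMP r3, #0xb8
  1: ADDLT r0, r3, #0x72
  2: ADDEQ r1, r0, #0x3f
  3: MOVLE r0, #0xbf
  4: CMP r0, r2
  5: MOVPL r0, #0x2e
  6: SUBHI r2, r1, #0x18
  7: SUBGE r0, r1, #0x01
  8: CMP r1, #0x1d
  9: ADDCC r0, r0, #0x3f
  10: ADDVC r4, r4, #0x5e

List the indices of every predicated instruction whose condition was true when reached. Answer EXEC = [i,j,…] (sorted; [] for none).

EXEC = [5,6,7]

[0] flags=0000 → (cmp)
[1] flags=0000 LT?F → skip
[2] flags=0000 EQ?F → skip
[3] flags=0000 LE?F → skip
[4] flags=0010 → (cmp)
[5] flags=0010 PL?T → r0=0x2e
[6] flags=0010 HI?T → r2=0x6c
[7] flags=0010 GE?T → r0=0x83
[8] flags=0011 → (cmp)
[9] flags=0011 CC?F → skip
[10] flags=0011 VC?F → skip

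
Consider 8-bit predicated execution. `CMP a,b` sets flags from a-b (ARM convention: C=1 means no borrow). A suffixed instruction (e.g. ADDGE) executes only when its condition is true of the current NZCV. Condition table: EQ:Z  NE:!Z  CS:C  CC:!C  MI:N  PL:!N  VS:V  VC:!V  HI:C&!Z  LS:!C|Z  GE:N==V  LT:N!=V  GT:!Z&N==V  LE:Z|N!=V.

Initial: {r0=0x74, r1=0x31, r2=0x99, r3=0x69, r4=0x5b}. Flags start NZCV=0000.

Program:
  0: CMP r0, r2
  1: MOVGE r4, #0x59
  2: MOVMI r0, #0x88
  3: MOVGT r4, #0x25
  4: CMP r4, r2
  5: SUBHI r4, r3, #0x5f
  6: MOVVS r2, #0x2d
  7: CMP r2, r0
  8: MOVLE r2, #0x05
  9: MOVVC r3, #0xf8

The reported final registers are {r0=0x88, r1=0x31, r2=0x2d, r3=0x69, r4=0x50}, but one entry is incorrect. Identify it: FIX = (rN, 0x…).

FIX = (r4, 0x25)

[0] flags=1001 → (cmp)
[1] flags=1001 GE?T → r4=0x59
[2] flags=1001 MI?T → r0=0x88
[3] flags=1001 GT?T → r4=0x25
[4] flags=1001 → (cmp)
[5] flags=1001 HI?F → skip
[6] flags=1001 VS?T → r2=0x2d
[7] flags=1001 → (cmp)
[8] flags=1001 LE?F → skip
[9] flags=1001 VC?F → skip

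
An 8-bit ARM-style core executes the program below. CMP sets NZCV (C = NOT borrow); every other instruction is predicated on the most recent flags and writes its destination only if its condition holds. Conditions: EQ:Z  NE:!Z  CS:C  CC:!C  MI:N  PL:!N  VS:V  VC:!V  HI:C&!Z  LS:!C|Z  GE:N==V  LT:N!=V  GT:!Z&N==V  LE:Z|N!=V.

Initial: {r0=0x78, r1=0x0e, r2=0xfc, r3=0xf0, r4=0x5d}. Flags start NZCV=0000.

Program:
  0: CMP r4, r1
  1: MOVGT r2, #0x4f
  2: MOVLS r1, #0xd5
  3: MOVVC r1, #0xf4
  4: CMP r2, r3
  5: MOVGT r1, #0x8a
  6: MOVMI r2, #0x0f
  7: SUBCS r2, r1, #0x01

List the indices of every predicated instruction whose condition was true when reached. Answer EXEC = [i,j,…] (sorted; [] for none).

0: ✓ CMP  NZCV=0010
1: ✓ MOVGT  r2←0x4f
2: · MOVLS
3: ✓ MOVVC  r1←0xf4
4: ✓ CMP  NZCV=0000
5: ✓ MOVGT  r1←0x8a
6: · MOVMI
7: · SUBCS

EXEC = [1,3,5]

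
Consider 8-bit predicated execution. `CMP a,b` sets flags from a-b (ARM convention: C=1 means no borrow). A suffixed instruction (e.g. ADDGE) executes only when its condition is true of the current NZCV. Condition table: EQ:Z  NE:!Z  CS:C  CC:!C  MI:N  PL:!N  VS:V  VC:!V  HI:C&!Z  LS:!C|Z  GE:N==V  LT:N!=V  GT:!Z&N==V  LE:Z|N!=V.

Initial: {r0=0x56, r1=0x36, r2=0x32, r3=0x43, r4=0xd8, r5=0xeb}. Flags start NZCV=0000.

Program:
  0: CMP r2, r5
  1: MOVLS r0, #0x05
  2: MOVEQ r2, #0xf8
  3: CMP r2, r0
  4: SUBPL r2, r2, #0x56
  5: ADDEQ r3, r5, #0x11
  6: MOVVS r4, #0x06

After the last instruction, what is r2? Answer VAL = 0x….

VAL = 0xdc

[0] flags=0000 → (cmp)
[1] flags=0000 LS?T → r0=0x05
[2] flags=0000 EQ?F → skip
[3] flags=0010 → (cmp)
[4] flags=0010 PL?T → r2=0xdc
[5] flags=0010 EQ?F → skip
[6] flags=0010 VS?F → skip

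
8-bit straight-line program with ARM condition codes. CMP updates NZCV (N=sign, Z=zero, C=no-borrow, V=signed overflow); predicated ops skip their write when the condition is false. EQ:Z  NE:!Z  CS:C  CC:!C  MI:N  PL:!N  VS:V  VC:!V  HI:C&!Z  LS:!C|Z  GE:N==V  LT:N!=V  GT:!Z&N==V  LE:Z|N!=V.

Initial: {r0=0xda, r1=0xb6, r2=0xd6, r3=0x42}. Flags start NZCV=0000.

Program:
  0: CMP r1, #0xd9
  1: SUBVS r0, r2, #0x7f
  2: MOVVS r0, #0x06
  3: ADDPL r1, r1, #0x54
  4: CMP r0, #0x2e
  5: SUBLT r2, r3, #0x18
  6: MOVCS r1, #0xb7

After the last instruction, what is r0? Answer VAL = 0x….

VAL = 0xda

0: ✓ CMP  NZCV=1000
1: · SUBVS
2: · MOVVS
3: · ADDPL
4: ✓ CMP  NZCV=1010
5: ✓ SUBLT  r2←0x2a
6: ✓ MOVCS  r1←0xb7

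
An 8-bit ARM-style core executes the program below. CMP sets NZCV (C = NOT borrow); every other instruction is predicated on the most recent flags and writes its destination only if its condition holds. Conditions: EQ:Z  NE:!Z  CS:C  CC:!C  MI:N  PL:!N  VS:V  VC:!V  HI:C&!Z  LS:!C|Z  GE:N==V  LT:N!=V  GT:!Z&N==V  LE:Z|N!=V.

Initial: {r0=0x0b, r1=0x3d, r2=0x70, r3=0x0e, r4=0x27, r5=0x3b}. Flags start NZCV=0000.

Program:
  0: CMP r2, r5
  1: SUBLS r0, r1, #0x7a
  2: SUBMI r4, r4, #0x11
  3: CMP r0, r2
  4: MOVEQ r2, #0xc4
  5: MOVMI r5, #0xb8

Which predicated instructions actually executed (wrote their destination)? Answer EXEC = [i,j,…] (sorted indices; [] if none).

[0] flags=0010 → (cmp)
[1] flags=0010 LS?F → skip
[2] flags=0010 MI?F → skip
[3] flags=1000 → (cmp)
[4] flags=1000 EQ?F → skip
[5] flags=1000 MI?T → r5=0xb8

EXEC = [5]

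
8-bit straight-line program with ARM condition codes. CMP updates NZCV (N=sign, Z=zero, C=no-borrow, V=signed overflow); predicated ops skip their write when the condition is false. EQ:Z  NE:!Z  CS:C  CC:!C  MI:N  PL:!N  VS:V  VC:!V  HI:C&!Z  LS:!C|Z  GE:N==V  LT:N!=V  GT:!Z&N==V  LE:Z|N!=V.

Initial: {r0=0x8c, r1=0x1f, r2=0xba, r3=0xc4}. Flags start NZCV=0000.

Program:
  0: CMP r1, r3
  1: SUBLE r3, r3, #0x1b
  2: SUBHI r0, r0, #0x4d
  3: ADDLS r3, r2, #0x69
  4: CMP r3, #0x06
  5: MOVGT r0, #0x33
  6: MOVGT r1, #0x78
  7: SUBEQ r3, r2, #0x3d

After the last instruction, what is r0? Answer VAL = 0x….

0: ✓ CMP  NZCV=0000
1: · SUBLE
2: · SUBHI
3: ✓ ADDLS  r3←0x23
4: ✓ CMP  NZCV=0010
5: ✓ MOVGT  r0←0x33
6: ✓ MOVGT  r1←0x78
7: · SUBEQ

VAL = 0x33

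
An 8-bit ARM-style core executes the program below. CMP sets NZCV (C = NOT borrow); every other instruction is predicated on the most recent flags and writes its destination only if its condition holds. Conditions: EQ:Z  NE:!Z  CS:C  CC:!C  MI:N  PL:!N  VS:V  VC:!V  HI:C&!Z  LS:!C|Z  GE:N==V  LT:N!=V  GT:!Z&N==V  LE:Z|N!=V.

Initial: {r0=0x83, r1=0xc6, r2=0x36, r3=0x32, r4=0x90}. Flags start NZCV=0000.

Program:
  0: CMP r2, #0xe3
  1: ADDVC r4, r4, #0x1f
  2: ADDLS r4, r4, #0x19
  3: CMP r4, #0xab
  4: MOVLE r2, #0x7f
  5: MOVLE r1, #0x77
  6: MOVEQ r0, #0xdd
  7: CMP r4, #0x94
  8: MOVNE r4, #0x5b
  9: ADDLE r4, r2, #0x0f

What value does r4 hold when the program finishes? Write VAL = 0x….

0: ✓ CMP  NZCV=0000
1: ✓ ADDVC  r4←0xaf
2: ✓ ADDLS  r4←0xc8
3: ✓ CMP  NZCV=0010
4: · MOVLE
5: · MOVLE
6: · MOVEQ
7: ✓ CMP  NZCV=0010
8: ✓ MOVNE  r4←0x5b
9: · ADDLE

VAL = 0x5b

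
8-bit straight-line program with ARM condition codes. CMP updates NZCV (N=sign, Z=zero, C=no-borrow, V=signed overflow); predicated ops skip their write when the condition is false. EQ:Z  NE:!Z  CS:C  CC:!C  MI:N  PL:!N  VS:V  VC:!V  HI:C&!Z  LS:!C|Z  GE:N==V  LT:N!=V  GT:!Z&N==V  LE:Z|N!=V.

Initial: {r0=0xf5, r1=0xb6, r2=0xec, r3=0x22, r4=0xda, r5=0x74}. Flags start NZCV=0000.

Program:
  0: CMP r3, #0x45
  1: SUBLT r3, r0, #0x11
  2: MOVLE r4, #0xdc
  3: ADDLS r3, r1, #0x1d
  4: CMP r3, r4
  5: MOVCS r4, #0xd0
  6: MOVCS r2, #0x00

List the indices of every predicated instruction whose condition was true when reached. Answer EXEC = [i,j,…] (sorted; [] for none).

EXEC = [1,2,3]

[0] flags=1000 → (cmp)
[1] flags=1000 LT?T → r3=0xe4
[2] flags=1000 LE?T → r4=0xdc
[3] flags=1000 LS?T → r3=0xd3
[4] flags=1000 → (cmp)
[5] flags=1000 CS?F → skip
[6] flags=1000 CS?F → skip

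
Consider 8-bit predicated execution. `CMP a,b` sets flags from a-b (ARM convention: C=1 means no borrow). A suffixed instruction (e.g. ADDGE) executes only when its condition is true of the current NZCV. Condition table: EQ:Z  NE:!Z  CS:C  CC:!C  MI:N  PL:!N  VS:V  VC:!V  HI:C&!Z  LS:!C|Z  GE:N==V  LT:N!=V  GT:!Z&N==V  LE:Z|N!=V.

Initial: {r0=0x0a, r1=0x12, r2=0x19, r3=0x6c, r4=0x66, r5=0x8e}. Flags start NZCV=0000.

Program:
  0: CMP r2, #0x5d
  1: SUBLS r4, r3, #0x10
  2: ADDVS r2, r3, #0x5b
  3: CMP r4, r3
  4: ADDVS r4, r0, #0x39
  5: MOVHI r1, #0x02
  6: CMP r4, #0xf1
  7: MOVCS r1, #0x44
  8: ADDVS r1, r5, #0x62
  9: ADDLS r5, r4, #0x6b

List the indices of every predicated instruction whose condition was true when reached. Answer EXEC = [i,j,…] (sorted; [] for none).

EXEC = [1,9]

0: ✓ CMP  NZCV=1000
1: ✓ SUBLS  r4←0x5c
2: · ADDVS
3: ✓ CMP  NZCV=1000
4: · ADDVS
5: · MOVHI
6: ✓ CMP  NZCV=0000
7: · MOVCS
8: · ADDVS
9: ✓ ADDLS  r5←0xc7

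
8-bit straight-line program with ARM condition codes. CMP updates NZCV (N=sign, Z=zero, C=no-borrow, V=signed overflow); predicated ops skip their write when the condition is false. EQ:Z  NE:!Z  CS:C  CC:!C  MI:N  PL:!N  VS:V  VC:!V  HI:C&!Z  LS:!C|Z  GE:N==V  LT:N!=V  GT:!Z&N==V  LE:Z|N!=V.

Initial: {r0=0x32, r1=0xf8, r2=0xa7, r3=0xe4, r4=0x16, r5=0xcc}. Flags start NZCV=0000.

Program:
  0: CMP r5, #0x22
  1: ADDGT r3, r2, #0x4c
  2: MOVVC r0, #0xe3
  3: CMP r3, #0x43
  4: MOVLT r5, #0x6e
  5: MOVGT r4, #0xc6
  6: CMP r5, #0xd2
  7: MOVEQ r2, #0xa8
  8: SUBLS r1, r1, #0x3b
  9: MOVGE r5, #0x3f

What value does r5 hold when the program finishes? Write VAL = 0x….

[0] flags=1010 → (cmp)
[1] flags=1010 GT?F → skip
[2] flags=1010 VC?T → r0=0xe3
[3] flags=1010 → (cmp)
[4] flags=1010 LT?T → r5=0x6e
[5] flags=1010 GT?F → skip
[6] flags=1001 → (cmp)
[7] flags=1001 EQ?F → skip
[8] flags=1001 LS?T → r1=0xbd
[9] flags=1001 GE?T → r5=0x3f

VAL = 0x3f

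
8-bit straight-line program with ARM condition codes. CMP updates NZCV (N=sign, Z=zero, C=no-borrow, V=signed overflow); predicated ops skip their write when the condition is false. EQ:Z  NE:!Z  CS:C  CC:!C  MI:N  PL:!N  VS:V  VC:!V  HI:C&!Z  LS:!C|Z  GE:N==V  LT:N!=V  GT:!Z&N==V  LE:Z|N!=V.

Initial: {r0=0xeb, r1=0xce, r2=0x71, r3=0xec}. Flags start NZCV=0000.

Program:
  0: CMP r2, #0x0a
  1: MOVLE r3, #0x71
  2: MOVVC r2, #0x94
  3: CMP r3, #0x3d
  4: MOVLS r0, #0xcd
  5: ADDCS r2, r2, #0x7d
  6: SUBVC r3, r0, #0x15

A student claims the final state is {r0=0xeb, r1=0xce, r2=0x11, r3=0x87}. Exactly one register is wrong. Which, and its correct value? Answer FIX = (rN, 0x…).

FIX = (r3, 0xd6)

[0] flags=0010 → (cmp)
[1] flags=0010 LE?F → skip
[2] flags=0010 VC?T → r2=0x94
[3] flags=1010 → (cmp)
[4] flags=1010 LS?F → skip
[5] flags=1010 CS?T → r2=0x11
[6] flags=1010 VC?T → r3=0xd6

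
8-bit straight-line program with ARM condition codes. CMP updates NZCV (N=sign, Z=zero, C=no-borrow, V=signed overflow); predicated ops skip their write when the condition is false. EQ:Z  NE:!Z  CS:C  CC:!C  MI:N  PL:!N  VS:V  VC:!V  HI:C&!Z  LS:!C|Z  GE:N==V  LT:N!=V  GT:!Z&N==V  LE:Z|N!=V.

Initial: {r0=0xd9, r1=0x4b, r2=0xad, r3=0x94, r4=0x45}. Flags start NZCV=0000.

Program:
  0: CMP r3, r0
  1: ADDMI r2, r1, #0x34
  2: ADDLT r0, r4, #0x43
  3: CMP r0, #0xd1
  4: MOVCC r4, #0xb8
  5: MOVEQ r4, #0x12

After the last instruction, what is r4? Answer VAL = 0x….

VAL = 0xb8

[0] flags=1000 → (cmp)
[1] flags=1000 MI?T → r2=0x7f
[2] flags=1000 LT?T → r0=0x88
[3] flags=1000 → (cmp)
[4] flags=1000 CC?T → r4=0xb8
[5] flags=1000 EQ?F → skip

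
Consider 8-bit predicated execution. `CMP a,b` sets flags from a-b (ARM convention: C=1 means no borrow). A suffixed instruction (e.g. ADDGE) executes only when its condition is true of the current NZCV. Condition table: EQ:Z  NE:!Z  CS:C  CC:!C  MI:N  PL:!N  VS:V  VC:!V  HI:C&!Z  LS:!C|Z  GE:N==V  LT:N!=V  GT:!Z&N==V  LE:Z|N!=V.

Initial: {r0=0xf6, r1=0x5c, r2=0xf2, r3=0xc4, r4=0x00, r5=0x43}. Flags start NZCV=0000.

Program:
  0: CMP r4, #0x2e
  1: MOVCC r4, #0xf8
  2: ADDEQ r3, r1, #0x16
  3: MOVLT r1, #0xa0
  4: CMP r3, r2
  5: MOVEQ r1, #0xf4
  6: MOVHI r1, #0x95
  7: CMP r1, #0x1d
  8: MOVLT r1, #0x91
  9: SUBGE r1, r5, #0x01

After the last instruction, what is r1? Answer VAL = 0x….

0: ✓ CMP  NZCV=1000
1: ✓ MOVCC  r4←0xf8
2: · ADDEQ
3: ✓ MOVLT  r1←0xa0
4: ✓ CMP  NZCV=1000
5: · MOVEQ
6: · MOVHI
7: ✓ CMP  NZCV=1010
8: ✓ MOVLT  r1←0x91
9: · SUBGE

VAL = 0x91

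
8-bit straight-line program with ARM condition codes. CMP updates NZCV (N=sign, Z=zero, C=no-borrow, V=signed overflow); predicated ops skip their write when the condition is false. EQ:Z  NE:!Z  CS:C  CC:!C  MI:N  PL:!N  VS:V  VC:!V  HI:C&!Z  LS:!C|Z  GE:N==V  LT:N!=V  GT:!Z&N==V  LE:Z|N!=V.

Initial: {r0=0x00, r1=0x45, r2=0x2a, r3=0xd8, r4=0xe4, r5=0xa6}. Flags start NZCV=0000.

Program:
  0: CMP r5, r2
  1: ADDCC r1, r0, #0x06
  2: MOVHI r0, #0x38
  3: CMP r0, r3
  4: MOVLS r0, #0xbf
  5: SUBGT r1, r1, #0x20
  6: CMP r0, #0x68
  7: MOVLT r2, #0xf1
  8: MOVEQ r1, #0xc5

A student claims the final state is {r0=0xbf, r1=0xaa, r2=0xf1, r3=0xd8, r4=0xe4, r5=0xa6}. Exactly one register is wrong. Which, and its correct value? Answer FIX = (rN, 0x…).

[0] flags=0011 → (cmp)
[1] flags=0011 CC?F → skip
[2] flags=0011 HI?T → r0=0x38
[3] flags=0000 → (cmp)
[4] flags=0000 LS?T → r0=0xbf
[5] flags=0000 GT?T → r1=0x25
[6] flags=0011 → (cmp)
[7] flags=0011 LT?T → r2=0xf1
[8] flags=0011 EQ?F → skip

FIX = (r1, 0x25)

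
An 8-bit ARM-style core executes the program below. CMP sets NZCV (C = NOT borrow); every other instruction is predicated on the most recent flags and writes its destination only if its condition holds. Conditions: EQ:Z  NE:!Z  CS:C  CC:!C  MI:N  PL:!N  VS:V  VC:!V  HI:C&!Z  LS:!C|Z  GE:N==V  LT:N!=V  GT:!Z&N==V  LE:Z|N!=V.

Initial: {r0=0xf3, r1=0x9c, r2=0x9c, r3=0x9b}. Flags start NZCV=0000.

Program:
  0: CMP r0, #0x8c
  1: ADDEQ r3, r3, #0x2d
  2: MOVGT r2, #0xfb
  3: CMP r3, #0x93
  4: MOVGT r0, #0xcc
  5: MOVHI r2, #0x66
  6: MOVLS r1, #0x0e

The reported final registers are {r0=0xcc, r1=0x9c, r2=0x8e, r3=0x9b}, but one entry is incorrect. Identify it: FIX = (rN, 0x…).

FIX = (r2, 0x66)

[0] flags=0010 → (cmp)
[1] flags=0010 EQ?F → skip
[2] flags=0010 GT?T → r2=0xfb
[3] flags=0010 → (cmp)
[4] flags=0010 GT?T → r0=0xcc
[5] flags=0010 HI?T → r2=0x66
[6] flags=0010 LS?F → skip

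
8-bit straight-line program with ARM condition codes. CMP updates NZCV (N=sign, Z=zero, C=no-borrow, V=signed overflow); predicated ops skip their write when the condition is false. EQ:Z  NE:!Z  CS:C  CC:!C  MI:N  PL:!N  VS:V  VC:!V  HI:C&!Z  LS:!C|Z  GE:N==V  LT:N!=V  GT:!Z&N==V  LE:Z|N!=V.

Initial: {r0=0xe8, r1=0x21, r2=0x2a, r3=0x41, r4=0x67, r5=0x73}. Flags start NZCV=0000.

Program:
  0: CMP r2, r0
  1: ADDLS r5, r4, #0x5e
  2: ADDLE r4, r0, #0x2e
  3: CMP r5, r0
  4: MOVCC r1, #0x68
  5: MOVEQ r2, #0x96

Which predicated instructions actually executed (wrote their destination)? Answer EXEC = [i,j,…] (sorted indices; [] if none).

0: ✓ CMP  NZCV=0000
1: ✓ ADDLS  r5←0xc5
2: · ADDLE
3: ✓ CMP  NZCV=1000
4: ✓ MOVCC  r1←0x68
5: · MOVEQ

EXEC = [1,4]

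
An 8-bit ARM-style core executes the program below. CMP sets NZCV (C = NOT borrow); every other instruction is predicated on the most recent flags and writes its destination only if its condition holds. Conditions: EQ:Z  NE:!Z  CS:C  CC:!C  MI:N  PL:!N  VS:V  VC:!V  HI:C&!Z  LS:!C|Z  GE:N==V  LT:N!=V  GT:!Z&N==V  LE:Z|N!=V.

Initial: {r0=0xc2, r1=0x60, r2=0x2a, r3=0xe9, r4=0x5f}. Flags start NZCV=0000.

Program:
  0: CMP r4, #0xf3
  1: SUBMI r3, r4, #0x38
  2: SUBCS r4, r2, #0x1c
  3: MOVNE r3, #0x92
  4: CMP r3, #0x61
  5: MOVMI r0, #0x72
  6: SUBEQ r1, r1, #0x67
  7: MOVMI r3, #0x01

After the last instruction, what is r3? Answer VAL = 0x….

[0] flags=0000 → (cmp)
[1] flags=0000 MI?F → skip
[2] flags=0000 CS?F → skip
[3] flags=0000 NE?T → r3=0x92
[4] flags=0011 → (cmp)
[5] flags=0011 MI?F → skip
[6] flags=0011 EQ?F → skip
[7] flags=0011 MI?F → skip

VAL = 0x92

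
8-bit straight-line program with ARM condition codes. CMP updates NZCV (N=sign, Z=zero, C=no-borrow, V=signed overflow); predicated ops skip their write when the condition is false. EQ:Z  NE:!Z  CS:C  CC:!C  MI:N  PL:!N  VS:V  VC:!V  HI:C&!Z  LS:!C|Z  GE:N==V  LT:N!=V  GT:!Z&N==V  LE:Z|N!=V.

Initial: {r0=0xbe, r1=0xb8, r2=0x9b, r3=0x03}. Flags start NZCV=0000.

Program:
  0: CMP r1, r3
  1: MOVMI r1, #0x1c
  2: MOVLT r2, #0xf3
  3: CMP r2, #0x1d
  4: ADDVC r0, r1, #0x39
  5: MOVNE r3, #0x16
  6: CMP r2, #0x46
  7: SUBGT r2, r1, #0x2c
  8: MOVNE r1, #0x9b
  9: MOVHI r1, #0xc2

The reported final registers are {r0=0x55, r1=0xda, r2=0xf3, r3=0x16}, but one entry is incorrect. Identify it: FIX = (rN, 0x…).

[0] flags=1010 → (cmp)
[1] flags=1010 MI?T → r1=0x1c
[2] flags=1010 LT?T → r2=0xf3
[3] flags=1010 → (cmp)
[4] flags=1010 VC?T → r0=0x55
[5] flags=1010 NE?T → r3=0x16
[6] flags=1010 → (cmp)
[7] flags=1010 GT?F → skip
[8] flags=1010 NE?T → r1=0x9b
[9] flags=1010 HI?T → r1=0xc2

FIX = (r1, 0xc2)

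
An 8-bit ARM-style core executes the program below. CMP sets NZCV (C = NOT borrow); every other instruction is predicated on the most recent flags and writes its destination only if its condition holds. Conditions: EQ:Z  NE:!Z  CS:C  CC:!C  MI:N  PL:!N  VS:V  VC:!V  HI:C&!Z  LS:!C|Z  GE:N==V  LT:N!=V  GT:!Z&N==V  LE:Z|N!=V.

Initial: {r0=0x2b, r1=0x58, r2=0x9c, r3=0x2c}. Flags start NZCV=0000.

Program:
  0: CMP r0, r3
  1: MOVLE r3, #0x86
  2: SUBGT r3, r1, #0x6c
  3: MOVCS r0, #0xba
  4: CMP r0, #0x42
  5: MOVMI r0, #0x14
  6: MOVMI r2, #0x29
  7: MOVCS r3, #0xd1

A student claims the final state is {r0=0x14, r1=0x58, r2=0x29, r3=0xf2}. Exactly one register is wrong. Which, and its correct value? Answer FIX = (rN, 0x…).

0: ✓ CMP  NZCV=1000
1: ✓ MOVLE  r3←0x86
2: · SUBGT
3: · MOVCS
4: ✓ CMP  NZCV=1000
5: ✓ MOVMI  r0←0x14
6: ✓ MOVMI  r2←0x29
7: · MOVCS

FIX = (r3, 0x86)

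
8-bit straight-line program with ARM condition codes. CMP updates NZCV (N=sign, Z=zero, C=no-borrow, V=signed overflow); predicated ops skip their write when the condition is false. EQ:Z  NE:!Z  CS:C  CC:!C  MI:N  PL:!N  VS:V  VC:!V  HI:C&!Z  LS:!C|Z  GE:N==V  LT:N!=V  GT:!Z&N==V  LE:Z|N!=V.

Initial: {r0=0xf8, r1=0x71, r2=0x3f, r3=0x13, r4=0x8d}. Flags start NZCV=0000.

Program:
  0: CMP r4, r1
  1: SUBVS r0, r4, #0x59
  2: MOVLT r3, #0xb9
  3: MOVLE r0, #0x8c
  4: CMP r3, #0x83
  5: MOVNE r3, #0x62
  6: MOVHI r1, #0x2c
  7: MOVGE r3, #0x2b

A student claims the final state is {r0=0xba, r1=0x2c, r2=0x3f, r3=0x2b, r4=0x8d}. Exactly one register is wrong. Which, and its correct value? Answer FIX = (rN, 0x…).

[0] flags=0011 → (cmp)
[1] flags=0011 VS?T → r0=0x34
[2] flags=0011 LT?T → r3=0xb9
[3] flags=0011 LE?T → r0=0x8c
[4] flags=0010 → (cmp)
[5] flags=0010 NE?T → r3=0x62
[6] flags=0010 HI?T → r1=0x2c
[7] flags=0010 GE?T → r3=0x2b

FIX = (r0, 0x8c)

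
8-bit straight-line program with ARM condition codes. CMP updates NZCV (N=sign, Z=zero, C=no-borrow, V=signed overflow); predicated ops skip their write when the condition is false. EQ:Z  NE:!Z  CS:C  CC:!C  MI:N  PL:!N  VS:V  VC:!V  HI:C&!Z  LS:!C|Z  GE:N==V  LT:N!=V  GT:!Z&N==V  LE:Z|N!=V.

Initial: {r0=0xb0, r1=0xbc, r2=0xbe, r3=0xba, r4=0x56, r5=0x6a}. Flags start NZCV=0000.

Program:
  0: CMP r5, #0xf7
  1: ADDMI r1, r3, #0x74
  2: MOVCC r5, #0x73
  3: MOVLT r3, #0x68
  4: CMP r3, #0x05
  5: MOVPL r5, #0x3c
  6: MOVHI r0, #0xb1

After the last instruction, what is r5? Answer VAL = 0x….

[0] flags=0000 → (cmp)
[1] flags=0000 MI?F → skip
[2] flags=0000 CC?T → r5=0x73
[3] flags=0000 LT?F → skip
[4] flags=1010 → (cmp)
[5] flags=1010 PL?F → skip
[6] flags=1010 HI?T → r0=0xb1

VAL = 0x73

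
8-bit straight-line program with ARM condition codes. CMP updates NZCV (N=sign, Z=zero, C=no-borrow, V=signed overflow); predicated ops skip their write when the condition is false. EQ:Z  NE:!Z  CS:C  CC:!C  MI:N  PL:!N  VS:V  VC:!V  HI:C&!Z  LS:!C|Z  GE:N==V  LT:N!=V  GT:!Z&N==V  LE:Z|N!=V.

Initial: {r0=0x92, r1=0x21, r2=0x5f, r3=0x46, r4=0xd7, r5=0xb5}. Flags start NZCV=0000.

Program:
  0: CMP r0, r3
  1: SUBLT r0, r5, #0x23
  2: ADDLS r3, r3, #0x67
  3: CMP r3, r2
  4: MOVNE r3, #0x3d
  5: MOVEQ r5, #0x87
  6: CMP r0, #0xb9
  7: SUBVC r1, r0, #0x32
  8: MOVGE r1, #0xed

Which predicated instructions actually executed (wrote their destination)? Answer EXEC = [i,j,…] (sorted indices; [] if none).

[0] flags=0011 → (cmp)
[1] flags=0011 LT?T → r0=0x92
[2] flags=0011 LS?F → skip
[3] flags=1000 → (cmp)
[4] flags=1000 NE?T → r3=0x3d
[5] flags=1000 EQ?F → skip
[6] flags=1000 → (cmp)
[7] flags=1000 VC?T → r1=0x60
[8] flags=1000 GE?F → skip

EXEC = [1,4,7]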